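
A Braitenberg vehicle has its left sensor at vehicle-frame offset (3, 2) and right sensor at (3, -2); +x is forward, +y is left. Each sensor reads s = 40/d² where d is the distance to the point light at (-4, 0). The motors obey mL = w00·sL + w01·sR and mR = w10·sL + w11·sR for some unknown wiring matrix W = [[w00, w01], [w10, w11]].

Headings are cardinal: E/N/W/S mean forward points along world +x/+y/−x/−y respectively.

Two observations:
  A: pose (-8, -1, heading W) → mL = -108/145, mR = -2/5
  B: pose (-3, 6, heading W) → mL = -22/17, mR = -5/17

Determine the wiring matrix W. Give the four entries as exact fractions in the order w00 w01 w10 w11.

-1/2 -1/2 0 -1/2

obs A: pose=(-8,-1,W) → sL=20/29, sR=4/5, mL=-108/145, mR=-2/5
obs B: pose=(-3,6,W) → sL=2, sR=10/17, mL=-22/17, mR=-5/17
sensor matrix S = [[20/29, 4/5], [2, 10/17]]; det S = -2944/2465
solve [mL_A; mL_B] = S·[w00; w01] and [mR_A; mR_B] = S·[w10; w11]:
  w00 = -1/2, w01 = -1/2, w10 = 0, w11 = -1/2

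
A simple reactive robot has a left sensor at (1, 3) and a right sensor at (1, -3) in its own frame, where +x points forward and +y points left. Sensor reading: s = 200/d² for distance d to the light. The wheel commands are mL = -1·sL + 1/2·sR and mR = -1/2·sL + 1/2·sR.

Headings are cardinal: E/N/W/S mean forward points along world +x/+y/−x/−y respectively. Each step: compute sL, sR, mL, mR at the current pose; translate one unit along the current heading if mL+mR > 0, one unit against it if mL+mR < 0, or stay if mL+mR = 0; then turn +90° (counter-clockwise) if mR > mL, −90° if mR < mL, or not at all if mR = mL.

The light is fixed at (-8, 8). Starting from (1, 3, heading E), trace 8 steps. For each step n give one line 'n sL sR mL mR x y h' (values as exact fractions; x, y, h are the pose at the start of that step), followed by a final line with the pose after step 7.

0 25/13 50/41 -700/533 -375/1066 1 3 E
1 200/41 200/137 -23300/5617 -9600/5617 0 3 N
2 20/13 100/29 70/377 360/377 0 2 W
3 200/149 40/13 380/1937 1680/1937 -1 2 S
4 5/2 50/41 -155/82 -105/164 -1 1 E
5 40/9 200/117 -140/39 -160/117 -2 1 N
6 100/73 4 46/73 96/73 -2 0 W
7 40/29 40/17 -100/493 240/493 -3 0 S
final -3 -1 E

n=0: pose=(1,3,E); sL=25/13, sR=50/41; mL=-700/533, mR=-375/1066; mL+mR=-1775/1066 → advance -1; mR−mL=25/26 → turn +1·90°
n=1: pose=(0,3,N); sL=200/41, sR=200/137; mL=-23300/5617, mR=-9600/5617; mL+mR=-32900/5617 → advance -1; mR−mL=100/41 → turn +1·90°
n=2: pose=(0,2,W); sL=20/13, sR=100/29; mL=70/377, mR=360/377; mL+mR=430/377 → advance +1; mR−mL=10/13 → turn +1·90°
n=3: pose=(-1,2,S); sL=200/149, sR=40/13; mL=380/1937, mR=1680/1937; mL+mR=2060/1937 → advance +1; mR−mL=100/149 → turn +1·90°
n=4: pose=(-1,1,E); sL=5/2, sR=50/41; mL=-155/82, mR=-105/164; mL+mR=-415/164 → advance -1; mR−mL=5/4 → turn +1·90°
n=5: pose=(-2,1,N); sL=40/9, sR=200/117; mL=-140/39, mR=-160/117; mL+mR=-580/117 → advance -1; mR−mL=20/9 → turn +1·90°
n=6: pose=(-2,0,W); sL=100/73, sR=4; mL=46/73, mR=96/73; mL+mR=142/73 → advance +1; mR−mL=50/73 → turn +1·90°
n=7: pose=(-3,0,S); sL=40/29, sR=40/17; mL=-100/493, mR=240/493; mL+mR=140/493 → advance +1; mR−mL=20/29 → turn +1·90°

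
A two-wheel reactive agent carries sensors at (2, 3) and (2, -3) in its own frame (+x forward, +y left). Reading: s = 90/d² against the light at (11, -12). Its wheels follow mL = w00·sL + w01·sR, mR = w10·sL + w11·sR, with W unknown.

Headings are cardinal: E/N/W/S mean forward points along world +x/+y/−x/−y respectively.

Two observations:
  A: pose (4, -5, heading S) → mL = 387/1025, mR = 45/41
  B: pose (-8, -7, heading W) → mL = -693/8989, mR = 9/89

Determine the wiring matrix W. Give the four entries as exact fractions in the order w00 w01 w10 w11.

1/2 -1 1/2 0

obs A: pose=(4,-5,S) → sL=90/41, sR=18/25, mL=387/1025, mR=45/41
obs B: pose=(-8,-7,W) → sL=18/89, sR=18/101, mL=-693/8989, mR=9/89
sensor matrix S = [[90/41, 18/25], [18/89, 18/101]]; det S = 2262816/9213725
solve [mL_A; mL_B] = S·[w00; w01] and [mR_A; mR_B] = S·[w10; w11]:
  w00 = 1/2, w01 = -1, w10 = 1/2, w11 = 0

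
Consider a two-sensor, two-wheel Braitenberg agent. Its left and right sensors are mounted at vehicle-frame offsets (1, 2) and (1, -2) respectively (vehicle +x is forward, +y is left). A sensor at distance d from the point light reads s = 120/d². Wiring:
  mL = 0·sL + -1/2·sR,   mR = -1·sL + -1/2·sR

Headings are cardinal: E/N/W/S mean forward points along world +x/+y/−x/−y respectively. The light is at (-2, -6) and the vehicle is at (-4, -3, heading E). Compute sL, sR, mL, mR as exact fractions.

60/13 60 -30 -450/13

left sensor world pos  = (-3, -1); dL² = 26
right sensor world pos = (-3, -5); dR² = 2
sL = 120/26 = 60/13
sR = 120/2 = 60
mL = 0·sL + -1/2·sR = -30
mR = -1·sL + -1/2·sR = -450/13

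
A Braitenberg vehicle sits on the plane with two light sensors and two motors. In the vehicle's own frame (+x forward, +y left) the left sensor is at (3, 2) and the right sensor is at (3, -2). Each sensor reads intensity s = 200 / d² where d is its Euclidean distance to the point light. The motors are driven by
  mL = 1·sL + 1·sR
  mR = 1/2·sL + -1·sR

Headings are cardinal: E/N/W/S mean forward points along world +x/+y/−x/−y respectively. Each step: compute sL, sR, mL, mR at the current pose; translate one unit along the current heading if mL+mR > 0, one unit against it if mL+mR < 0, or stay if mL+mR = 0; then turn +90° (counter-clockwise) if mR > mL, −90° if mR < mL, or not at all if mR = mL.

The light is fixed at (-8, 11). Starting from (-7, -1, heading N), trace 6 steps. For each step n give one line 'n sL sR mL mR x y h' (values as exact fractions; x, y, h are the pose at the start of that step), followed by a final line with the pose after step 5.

0 100/41 20/9 1720/369 -370/369 -7 -1 N
1 200/97 40/37 11280/3589 -180/3589 -7 0 E
2 50/53 50/49 5100/2597 -1425/2597 -6 0 S
3 200/197 200/101 59600/19897 -29300/19897 -6 -1 W
4 100/41 20/9 1720/369 -370/369 -7 -1 N
5 200/97 40/37 11280/3589 -180/3589 -7 0 E
final -6 0 S

n=0: pose=(-7,-1,N); sL=100/41, sR=20/9; mL=1720/369, mR=-370/369; mL+mR=150/41 → advance +1; mR−mL=-2090/369 → turn -1·90°
n=1: pose=(-7,0,E); sL=200/97, sR=40/37; mL=11280/3589, mR=-180/3589; mL+mR=300/97 → advance +1; mR−mL=-11460/3589 → turn -1·90°
n=2: pose=(-6,0,S); sL=50/53, sR=50/49; mL=5100/2597, mR=-1425/2597; mL+mR=75/53 → advance +1; mR−mL=-6525/2597 → turn -1·90°
n=3: pose=(-6,-1,W); sL=200/197, sR=200/101; mL=59600/19897, mR=-29300/19897; mL+mR=300/197 → advance +1; mR−mL=-88900/19897 → turn -1·90°
n=4: pose=(-7,-1,N); sL=100/41, sR=20/9; mL=1720/369, mR=-370/369; mL+mR=150/41 → advance +1; mR−mL=-2090/369 → turn -1·90°
n=5: pose=(-7,0,E); sL=200/97, sR=40/37; mL=11280/3589, mR=-180/3589; mL+mR=300/97 → advance +1; mR−mL=-11460/3589 → turn -1·90°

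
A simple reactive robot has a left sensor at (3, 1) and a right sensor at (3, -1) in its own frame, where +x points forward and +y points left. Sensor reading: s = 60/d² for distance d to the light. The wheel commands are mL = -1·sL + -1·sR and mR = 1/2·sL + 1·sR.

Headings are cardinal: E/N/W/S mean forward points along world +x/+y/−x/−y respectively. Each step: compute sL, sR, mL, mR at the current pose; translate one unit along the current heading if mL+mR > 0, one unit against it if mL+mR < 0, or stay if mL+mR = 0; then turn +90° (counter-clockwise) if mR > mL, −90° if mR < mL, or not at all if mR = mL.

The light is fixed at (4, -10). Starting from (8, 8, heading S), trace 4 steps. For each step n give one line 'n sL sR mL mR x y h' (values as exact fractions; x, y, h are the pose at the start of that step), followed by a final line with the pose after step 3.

0 6/25 10/39 -484/975 367/975 8 8 S
1 60/449 60/373 -49320/167477 38130/167477 8 9 E
2 15/122 3/25 -741/3050 1107/6100 7 9 N
3 60/289 60/361 -39000/104329 28170/104329 7 8 W
final 8 8 S

n=0: pose=(8,8,S); sL=6/25, sR=10/39; mL=-484/975, mR=367/975; mL+mR=-3/25 → advance -1; mR−mL=851/975 → turn +1·90°
n=1: pose=(8,9,E); sL=60/449, sR=60/373; mL=-49320/167477, mR=38130/167477; mL+mR=-30/449 → advance -1; mR−mL=87450/167477 → turn +1·90°
n=2: pose=(7,9,N); sL=15/122, sR=3/25; mL=-741/3050, mR=1107/6100; mL+mR=-15/244 → advance -1; mR−mL=2589/6100 → turn +1·90°
n=3: pose=(7,8,W); sL=60/289, sR=60/361; mL=-39000/104329, mR=28170/104329; mL+mR=-30/289 → advance -1; mR−mL=67170/104329 → turn +1·90°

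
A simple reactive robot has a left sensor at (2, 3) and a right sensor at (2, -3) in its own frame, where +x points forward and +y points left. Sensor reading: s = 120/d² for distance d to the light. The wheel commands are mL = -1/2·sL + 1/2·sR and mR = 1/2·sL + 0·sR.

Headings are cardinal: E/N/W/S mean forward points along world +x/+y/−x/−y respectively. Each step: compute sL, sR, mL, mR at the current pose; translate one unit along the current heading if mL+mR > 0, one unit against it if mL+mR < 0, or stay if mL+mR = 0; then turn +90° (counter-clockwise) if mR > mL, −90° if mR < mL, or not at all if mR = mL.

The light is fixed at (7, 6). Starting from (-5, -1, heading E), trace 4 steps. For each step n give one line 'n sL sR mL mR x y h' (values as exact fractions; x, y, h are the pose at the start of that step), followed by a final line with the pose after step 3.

n=0: pose=(-5,-1,E); sL=30/29, sR=3/5; mL=-63/290, mR=15/29; mL+mR=3/10 → advance +1; mR−mL=213/290 → turn +1·90°
n=1: pose=(-4,-1,N); sL=120/221, sR=120/89; mL=7920/19669, mR=60/221; mL+mR=60/89 → advance +1; mR−mL=-2580/19669 → turn -1·90°
n=2: pose=(-4,0,E); sL=4/3, sR=20/27; mL=-8/27, mR=2/3; mL+mR=10/27 → advance +1; mR−mL=26/27 → turn +1·90°
n=3: pose=(-3,0,N); sL=24/37, sR=24/13; mL=288/481, mR=12/37; mL+mR=12/13 → advance +1; mR−mL=-132/481 → turn -1·90°

0 30/29 3/5 -63/290 15/29 -5 -1 E
1 120/221 120/89 7920/19669 60/221 -4 -1 N
2 4/3 20/27 -8/27 2/3 -4 0 E
3 24/37 24/13 288/481 12/37 -3 0 N
final -3 1 E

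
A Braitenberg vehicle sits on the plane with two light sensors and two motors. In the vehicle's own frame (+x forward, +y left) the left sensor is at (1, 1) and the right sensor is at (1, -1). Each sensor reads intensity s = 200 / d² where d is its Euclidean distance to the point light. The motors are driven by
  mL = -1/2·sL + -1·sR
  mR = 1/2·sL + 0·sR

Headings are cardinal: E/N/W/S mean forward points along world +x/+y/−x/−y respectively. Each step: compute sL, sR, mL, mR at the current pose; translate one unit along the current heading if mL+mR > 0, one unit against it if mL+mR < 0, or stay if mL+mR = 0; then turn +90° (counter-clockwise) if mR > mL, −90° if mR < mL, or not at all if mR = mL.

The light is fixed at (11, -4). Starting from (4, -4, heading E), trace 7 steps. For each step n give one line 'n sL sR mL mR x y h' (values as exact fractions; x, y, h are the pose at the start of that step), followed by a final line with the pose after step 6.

0 200/37 200/37 -300/37 100/37 4 -4 E
1 100/41 4 -214/41 50/41 3 -4 N
2 40/17 200/81 -5020/1377 20/17 3 -5 W
3 5 50/17 -185/34 5/2 4 -5 S
4 200/37 200/37 -300/37 100/37 4 -4 E
5 100/41 4 -214/41 50/41 3 -4 N
6 40/17 200/81 -5020/1377 20/17 3 -5 W
final 4 -5 S

n=0: pose=(4,-4,E); sL=200/37, sR=200/37; mL=-300/37, mR=100/37; mL+mR=-200/37 → advance -1; mR−mL=400/37 → turn +1·90°
n=1: pose=(3,-4,N); sL=100/41, sR=4; mL=-214/41, mR=50/41; mL+mR=-4 → advance -1; mR−mL=264/41 → turn +1·90°
n=2: pose=(3,-5,W); sL=40/17, sR=200/81; mL=-5020/1377, mR=20/17; mL+mR=-200/81 → advance -1; mR−mL=6640/1377 → turn +1·90°
n=3: pose=(4,-5,S); sL=5, sR=50/17; mL=-185/34, mR=5/2; mL+mR=-50/17 → advance -1; mR−mL=135/17 → turn +1·90°
n=4: pose=(4,-4,E); sL=200/37, sR=200/37; mL=-300/37, mR=100/37; mL+mR=-200/37 → advance -1; mR−mL=400/37 → turn +1·90°
n=5: pose=(3,-4,N); sL=100/41, sR=4; mL=-214/41, mR=50/41; mL+mR=-4 → advance -1; mR−mL=264/41 → turn +1·90°
n=6: pose=(3,-5,W); sL=40/17, sR=200/81; mL=-5020/1377, mR=20/17; mL+mR=-200/81 → advance -1; mR−mL=6640/1377 → turn +1·90°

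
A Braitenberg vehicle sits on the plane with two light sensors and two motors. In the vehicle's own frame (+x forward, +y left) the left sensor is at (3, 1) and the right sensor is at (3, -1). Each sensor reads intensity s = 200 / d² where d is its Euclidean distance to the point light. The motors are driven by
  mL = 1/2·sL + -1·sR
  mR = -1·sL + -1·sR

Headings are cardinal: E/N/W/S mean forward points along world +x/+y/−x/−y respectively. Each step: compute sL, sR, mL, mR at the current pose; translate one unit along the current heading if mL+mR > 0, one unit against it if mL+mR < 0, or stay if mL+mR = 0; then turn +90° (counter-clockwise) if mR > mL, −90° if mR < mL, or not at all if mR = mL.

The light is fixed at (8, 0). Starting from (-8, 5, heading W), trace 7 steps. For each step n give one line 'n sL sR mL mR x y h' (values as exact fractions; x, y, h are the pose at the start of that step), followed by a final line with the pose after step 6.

0 200/377 200/397 -35700/149669 -154800/149669 -8 5 W
1 5/8 10/13 -95/208 -145/104 -7 5 N
2 200/169 200/153 -18500/25857 -64400/25857 -7 4 E
3 100/113 20/29 -810/3277 -5160/3277 -8 4 S
4 200/377 200/397 -35700/149669 -154800/149669 -8 5 W
5 5/8 10/13 -95/208 -145/104 -7 5 N
6 200/169 200/153 -18500/25857 -64400/25857 -7 4 E
final -8 4 S

n=0: pose=(-8,5,W); sL=200/377, sR=200/397; mL=-35700/149669, mR=-154800/149669; mL+mR=-190500/149669 → advance -1; mR−mL=-300/377 → turn -1·90°
n=1: pose=(-7,5,N); sL=5/8, sR=10/13; mL=-95/208, mR=-145/104; mL+mR=-385/208 → advance -1; mR−mL=-15/16 → turn -1·90°
n=2: pose=(-7,4,E); sL=200/169, sR=200/153; mL=-18500/25857, mR=-64400/25857; mL+mR=-82900/25857 → advance -1; mR−mL=-300/169 → turn -1·90°
n=3: pose=(-8,4,S); sL=100/113, sR=20/29; mL=-810/3277, mR=-5160/3277; mL+mR=-5970/3277 → advance -1; mR−mL=-150/113 → turn -1·90°
n=4: pose=(-8,5,W); sL=200/377, sR=200/397; mL=-35700/149669, mR=-154800/149669; mL+mR=-190500/149669 → advance -1; mR−mL=-300/377 → turn -1·90°
n=5: pose=(-7,5,N); sL=5/8, sR=10/13; mL=-95/208, mR=-145/104; mL+mR=-385/208 → advance -1; mR−mL=-15/16 → turn -1·90°
n=6: pose=(-7,4,E); sL=200/169, sR=200/153; mL=-18500/25857, mR=-64400/25857; mL+mR=-82900/25857 → advance -1; mR−mL=-300/169 → turn -1·90°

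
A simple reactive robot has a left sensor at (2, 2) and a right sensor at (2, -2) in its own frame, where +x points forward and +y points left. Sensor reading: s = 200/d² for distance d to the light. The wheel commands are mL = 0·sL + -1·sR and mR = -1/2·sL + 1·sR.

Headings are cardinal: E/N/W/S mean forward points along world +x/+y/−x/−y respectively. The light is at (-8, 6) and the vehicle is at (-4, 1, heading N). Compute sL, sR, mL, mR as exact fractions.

200/13 40/9 -40/9 -380/117

left sensor world pos  = (-6, 3); dL² = 13
right sensor world pos = (-2, 3); dR² = 45
sL = 200/13 = 200/13
sR = 200/45 = 40/9
mL = 0·sL + -1·sR = -40/9
mR = -1/2·sL + 1·sR = -380/117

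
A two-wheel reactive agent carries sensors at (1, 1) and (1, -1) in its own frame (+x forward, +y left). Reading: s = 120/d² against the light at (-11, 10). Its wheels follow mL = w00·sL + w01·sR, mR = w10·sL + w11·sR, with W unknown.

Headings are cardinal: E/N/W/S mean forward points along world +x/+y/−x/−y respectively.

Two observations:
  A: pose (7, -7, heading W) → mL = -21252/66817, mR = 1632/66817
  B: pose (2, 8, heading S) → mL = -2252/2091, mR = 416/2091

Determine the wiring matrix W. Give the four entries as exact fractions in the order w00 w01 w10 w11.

-1/2 -1 -1 1

obs A: pose=(7,-7,W) → sL=120/613, sR=24/109, mL=-21252/66817, mR=1632/66817
obs B: pose=(2,8,S) → sL=24/41, sR=40/51, mL=-2252/2091, mR=416/2091
sensor matrix S = [[120/613, 24/109], [24/41, 40/51]]; det S = 1147904/46571449
solve [mL_A; mL_B] = S·[w00; w01] and [mR_A; mR_B] = S·[w10; w11]:
  w00 = -1/2, w01 = -1, w10 = -1, w11 = 1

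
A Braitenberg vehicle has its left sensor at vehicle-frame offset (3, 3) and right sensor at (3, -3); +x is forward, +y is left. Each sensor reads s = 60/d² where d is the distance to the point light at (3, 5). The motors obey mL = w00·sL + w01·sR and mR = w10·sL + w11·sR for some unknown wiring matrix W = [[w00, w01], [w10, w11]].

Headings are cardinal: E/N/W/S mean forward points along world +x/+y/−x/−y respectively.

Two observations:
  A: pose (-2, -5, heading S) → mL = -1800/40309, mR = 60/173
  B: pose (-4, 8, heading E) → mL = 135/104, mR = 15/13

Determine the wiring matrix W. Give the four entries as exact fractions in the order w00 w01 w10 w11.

-1/2 1/2 1 0

obs A: pose=(-2,-5,S) → sL=60/173, sR=60/233, mL=-1800/40309, mR=60/173
obs B: pose=(-4,8,E) → sL=15/13, sR=15/4, mL=135/104, mR=15/13
sensor matrix S = [[60/173, 60/233], [15/13, 15/4]]; det S = 525825/524017
solve [mL_A; mL_B] = S·[w00; w01] and [mR_A; mR_B] = S·[w10; w11]:
  w00 = -1/2, w01 = 1/2, w10 = 1, w11 = 0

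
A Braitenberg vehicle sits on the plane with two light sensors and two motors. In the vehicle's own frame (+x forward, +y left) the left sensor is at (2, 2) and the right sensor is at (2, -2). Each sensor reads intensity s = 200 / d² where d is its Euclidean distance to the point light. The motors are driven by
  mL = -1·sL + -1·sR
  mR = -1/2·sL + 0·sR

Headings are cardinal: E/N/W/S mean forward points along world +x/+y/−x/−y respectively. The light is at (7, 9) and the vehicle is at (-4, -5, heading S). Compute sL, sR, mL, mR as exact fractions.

left sensor world pos  = (-2, -7); dL² = 337
right sensor world pos = (-6, -7); dR² = 425
sL = 200/337 = 200/337
sR = 200/425 = 8/17
mL = -1·sL + -1·sR = -6096/5729
mR = -1/2·sL + 0·sR = -100/337

200/337 8/17 -6096/5729 -100/337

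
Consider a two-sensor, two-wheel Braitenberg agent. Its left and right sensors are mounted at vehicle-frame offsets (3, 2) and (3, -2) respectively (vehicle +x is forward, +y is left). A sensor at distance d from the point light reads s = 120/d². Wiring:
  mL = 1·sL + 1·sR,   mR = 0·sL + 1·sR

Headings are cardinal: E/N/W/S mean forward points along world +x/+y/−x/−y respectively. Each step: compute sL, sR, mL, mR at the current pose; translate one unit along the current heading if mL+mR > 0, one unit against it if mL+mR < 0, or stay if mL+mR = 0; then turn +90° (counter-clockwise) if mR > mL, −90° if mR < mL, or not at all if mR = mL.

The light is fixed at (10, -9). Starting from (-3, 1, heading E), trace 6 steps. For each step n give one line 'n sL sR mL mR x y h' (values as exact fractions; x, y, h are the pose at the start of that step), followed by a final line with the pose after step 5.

0 30/61 30/41 3060/2501 30/41 -3 1 E
1 120/149 24/49 9456/7301 24/49 -2 1 S
2 60/137 60/173 18600/23701 60/173 -2 0 W
3 40/123 24/53 5072/6519 24/53 -3 0 N
4 30/61 30/41 3060/2501 30/41 -3 1 E
5 120/149 24/49 9456/7301 24/49 -2 1 S
final -2 0 W

n=0: pose=(-3,1,E); sL=30/61, sR=30/41; mL=3060/2501, mR=30/41; mL+mR=4890/2501 → advance +1; mR−mL=-30/61 → turn -1·90°
n=1: pose=(-2,1,S); sL=120/149, sR=24/49; mL=9456/7301, mR=24/49; mL+mR=13032/7301 → advance +1; mR−mL=-120/149 → turn -1·90°
n=2: pose=(-2,0,W); sL=60/137, sR=60/173; mL=18600/23701, mR=60/173; mL+mR=26820/23701 → advance +1; mR−mL=-60/137 → turn -1·90°
n=3: pose=(-3,0,N); sL=40/123, sR=24/53; mL=5072/6519, mR=24/53; mL+mR=8024/6519 → advance +1; mR−mL=-40/123 → turn -1·90°
n=4: pose=(-3,1,E); sL=30/61, sR=30/41; mL=3060/2501, mR=30/41; mL+mR=4890/2501 → advance +1; mR−mL=-30/61 → turn -1·90°
n=5: pose=(-2,1,S); sL=120/149, sR=24/49; mL=9456/7301, mR=24/49; mL+mR=13032/7301 → advance +1; mR−mL=-120/149 → turn -1·90°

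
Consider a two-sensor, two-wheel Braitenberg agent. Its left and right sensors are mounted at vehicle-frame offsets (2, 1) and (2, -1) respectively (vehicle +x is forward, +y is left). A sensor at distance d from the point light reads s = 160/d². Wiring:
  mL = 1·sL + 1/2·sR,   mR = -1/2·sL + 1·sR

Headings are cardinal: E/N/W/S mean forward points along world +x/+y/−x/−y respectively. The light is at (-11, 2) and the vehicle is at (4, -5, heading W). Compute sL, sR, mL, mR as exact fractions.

160/233 32/41 10288/9553 4176/9553

left sensor world pos  = (2, -6); dL² = 233
right sensor world pos = (2, -4); dR² = 205
sL = 160/233 = 160/233
sR = 160/205 = 32/41
mL = 1·sL + 1/2·sR = 10288/9553
mR = -1/2·sL + 1·sR = 4176/9553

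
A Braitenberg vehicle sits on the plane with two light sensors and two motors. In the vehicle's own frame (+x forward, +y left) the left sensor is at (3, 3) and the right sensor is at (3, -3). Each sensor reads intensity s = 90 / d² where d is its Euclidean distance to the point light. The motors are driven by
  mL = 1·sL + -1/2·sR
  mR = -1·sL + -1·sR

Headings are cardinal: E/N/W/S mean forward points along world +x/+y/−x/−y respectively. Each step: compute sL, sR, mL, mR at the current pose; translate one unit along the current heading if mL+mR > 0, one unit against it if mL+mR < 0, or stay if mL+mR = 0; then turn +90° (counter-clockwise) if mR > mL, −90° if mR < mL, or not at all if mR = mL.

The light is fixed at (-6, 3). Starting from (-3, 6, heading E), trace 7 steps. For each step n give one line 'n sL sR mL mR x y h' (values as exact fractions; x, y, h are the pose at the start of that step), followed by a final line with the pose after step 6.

n=0: pose=(-3,6,E); sL=5/4, sR=5/2; mL=0, mR=-15/4; mL+mR=-15/4 → advance -1; mR−mL=-15/4 → turn -1·90°
n=1: pose=(-4,6,S); sL=18/5, sR=90; mL=-207/5, mR=-468/5; mL+mR=-135 → advance -1; mR−mL=-261/5 → turn -1·90°
n=2: pose=(-4,7,W); sL=45, sR=9/5; mL=441/10, mR=-234/5; mL+mR=-27/10 → advance -1; mR−mL=-909/10 → turn -1·90°
n=3: pose=(-3,7,N); sL=90/49, sR=18/17; mL=1089/833, mR=-2412/833; mL+mR=-27/17 → advance -1; mR−mL=-3501/833 → turn -1·90°
n=4: pose=(-3,6,E); sL=5/4, sR=5/2; mL=0, mR=-15/4; mL+mR=-15/4 → advance -1; mR−mL=-15/4 → turn -1·90°
n=5: pose=(-4,6,S); sL=18/5, sR=90; mL=-207/5, mR=-468/5; mL+mR=-135 → advance -1; mR−mL=-261/5 → turn -1·90°
n=6: pose=(-4,7,W); sL=45, sR=9/5; mL=441/10, mR=-234/5; mL+mR=-27/10 → advance -1; mR−mL=-909/10 → turn -1·90°

0 5/4 5/2 0 -15/4 -3 6 E
1 18/5 90 -207/5 -468/5 -4 6 S
2 45 9/5 441/10 -234/5 -4 7 W
3 90/49 18/17 1089/833 -2412/833 -3 7 N
4 5/4 5/2 0 -15/4 -3 6 E
5 18/5 90 -207/5 -468/5 -4 6 S
6 45 9/5 441/10 -234/5 -4 7 W
final -3 7 N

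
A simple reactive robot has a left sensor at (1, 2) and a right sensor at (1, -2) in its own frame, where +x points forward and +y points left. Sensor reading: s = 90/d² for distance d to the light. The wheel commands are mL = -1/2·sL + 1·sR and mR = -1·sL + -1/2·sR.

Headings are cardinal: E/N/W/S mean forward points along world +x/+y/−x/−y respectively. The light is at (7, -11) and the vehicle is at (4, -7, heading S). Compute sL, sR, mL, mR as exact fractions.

9 45/17 -63/34 -351/34

left sensor world pos  = (6, -8); dL² = 10
right sensor world pos = (2, -8); dR² = 34
sL = 90/10 = 9
sR = 90/34 = 45/17
mL = -1/2·sL + 1·sR = -63/34
mR = -1·sL + -1/2·sR = -351/34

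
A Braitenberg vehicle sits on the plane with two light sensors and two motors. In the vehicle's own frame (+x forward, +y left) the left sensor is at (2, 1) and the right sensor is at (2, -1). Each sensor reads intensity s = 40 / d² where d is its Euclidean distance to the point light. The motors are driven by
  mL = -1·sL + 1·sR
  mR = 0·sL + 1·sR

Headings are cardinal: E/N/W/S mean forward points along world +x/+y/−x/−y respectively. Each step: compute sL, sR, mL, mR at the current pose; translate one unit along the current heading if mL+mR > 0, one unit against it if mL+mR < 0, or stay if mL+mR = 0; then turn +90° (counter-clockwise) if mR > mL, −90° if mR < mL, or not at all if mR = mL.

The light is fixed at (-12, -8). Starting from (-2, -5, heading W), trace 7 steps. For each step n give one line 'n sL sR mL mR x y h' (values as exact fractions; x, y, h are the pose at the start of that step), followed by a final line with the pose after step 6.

n=0: pose=(-2,-5,W); sL=10/17, sR=1/2; mL=-3/34, mR=1/2; mL+mR=7/17 → advance +1; mR−mL=10/17 → turn +1·90°
n=1: pose=(-3,-5,S); sL=40/101, sR=8/13; mL=288/1313, mR=8/13; mL+mR=1096/1313 → advance +1; mR−mL=40/101 → turn +1·90°
n=2: pose=(-3,-6,E); sL=4/13, sR=20/61; mL=16/793, mR=20/61; mL+mR=276/793 → advance +1; mR−mL=4/13 → turn +1·90°
n=3: pose=(-2,-6,N); sL=40/97, sR=40/137; mL=-1600/13289, mR=40/137; mL+mR=2280/13289 → advance +1; mR−mL=40/97 → turn +1·90°
n=4: pose=(-2,-5,W); sL=10/17, sR=1/2; mL=-3/34, mR=1/2; mL+mR=7/17 → advance +1; mR−mL=10/17 → turn +1·90°
n=5: pose=(-3,-5,S); sL=40/101, sR=8/13; mL=288/1313, mR=8/13; mL+mR=1096/1313 → advance +1; mR−mL=40/101 → turn +1·90°
n=6: pose=(-3,-6,E); sL=4/13, sR=20/61; mL=16/793, mR=20/61; mL+mR=276/793 → advance +1; mR−mL=4/13 → turn +1·90°

0 10/17 1/2 -3/34 1/2 -2 -5 W
1 40/101 8/13 288/1313 8/13 -3 -5 S
2 4/13 20/61 16/793 20/61 -3 -6 E
3 40/97 40/137 -1600/13289 40/137 -2 -6 N
4 10/17 1/2 -3/34 1/2 -2 -5 W
5 40/101 8/13 288/1313 8/13 -3 -5 S
6 4/13 20/61 16/793 20/61 -3 -6 E
final -2 -6 N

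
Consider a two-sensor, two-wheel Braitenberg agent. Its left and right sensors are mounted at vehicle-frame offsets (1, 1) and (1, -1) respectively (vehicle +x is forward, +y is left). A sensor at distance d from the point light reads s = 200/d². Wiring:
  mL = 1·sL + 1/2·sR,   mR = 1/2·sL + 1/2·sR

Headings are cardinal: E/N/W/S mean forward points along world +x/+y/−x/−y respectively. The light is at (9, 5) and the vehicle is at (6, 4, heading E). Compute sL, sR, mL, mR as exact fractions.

left sensor world pos  = (7, 5); dL² = 4
right sensor world pos = (7, 3); dR² = 8
sL = 200/4 = 50
sR = 200/8 = 25
mL = 1·sL + 1/2·sR = 125/2
mR = 1/2·sL + 1/2·sR = 75/2

50 25 125/2 75/2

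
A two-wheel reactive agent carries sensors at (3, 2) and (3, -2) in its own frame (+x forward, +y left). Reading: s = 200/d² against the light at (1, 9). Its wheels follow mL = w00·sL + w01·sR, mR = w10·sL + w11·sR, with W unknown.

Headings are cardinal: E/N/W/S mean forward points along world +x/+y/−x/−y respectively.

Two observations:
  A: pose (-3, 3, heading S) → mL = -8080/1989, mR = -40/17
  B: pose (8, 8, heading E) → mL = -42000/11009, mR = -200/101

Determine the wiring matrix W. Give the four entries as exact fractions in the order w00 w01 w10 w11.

-1 -1 -1 0

obs A: pose=(-3,3,S) → sL=40/17, sR=200/117, mL=-8080/1989, mR=-40/17
obs B: pose=(8,8,E) → sL=200/101, sR=200/109, mL=-42000/11009, mR=-200/101
sensor matrix S = [[40/17, 200/117], [200/101, 200/109]]; det S = 20416000/21896901
solve [mL_A; mL_B] = S·[w00; w01] and [mR_A; mR_B] = S·[w10; w11]:
  w00 = -1, w01 = -1, w10 = -1, w11 = 0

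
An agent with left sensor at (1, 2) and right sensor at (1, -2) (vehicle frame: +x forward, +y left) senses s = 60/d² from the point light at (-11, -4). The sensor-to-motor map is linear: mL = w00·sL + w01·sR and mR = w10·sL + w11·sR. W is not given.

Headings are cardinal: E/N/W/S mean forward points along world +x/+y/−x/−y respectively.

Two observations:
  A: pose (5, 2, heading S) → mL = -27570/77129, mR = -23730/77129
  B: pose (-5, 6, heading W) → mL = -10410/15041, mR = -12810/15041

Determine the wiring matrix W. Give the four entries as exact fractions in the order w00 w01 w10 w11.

-1/2 -1 -1 -1/2

obs A: pose=(5,2,S) → sL=60/349, sR=60/221, mL=-27570/77129, mR=-23730/77129
obs B: pose=(-5,6,W) → sL=60/89, sR=60/169, mL=-10410/15041, mR=-12810/15041
sensor matrix S = [[60/349, 60/221], [60/89, 60/169]]; det S = -10886400/89238253
solve [mL_A; mL_B] = S·[w00; w01] and [mR_A; mR_B] = S·[w10; w11]:
  w00 = -1/2, w01 = -1, w10 = -1, w11 = -1/2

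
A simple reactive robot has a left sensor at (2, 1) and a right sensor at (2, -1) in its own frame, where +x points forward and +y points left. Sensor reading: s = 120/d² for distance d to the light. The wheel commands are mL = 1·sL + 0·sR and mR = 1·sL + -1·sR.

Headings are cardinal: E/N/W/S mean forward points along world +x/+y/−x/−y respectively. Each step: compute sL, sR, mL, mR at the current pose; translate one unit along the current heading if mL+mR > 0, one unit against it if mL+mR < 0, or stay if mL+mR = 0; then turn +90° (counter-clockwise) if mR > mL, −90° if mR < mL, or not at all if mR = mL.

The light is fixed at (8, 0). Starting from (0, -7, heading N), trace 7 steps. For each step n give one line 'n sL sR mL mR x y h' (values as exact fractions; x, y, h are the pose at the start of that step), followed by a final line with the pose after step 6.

0 60/53 60/37 60/53 -960/1961 0 -7 N
1 120/61 24/17 120/61 576/1037 0 -6 E
2 6/5 15/16 6/5 21/80 1 -6 S
3 24/29 40/39 24/29 -224/1131 1 -7 W
4 60/53 60/37 60/53 -960/1961 0 -7 N
5 120/61 24/17 120/61 576/1037 0 -6 E
6 6/5 15/16 6/5 21/80 1 -6 S
final 1 -7 W

n=0: pose=(0,-7,N); sL=60/53, sR=60/37; mL=60/53, mR=-960/1961; mL+mR=1260/1961 → advance +1; mR−mL=-60/37 → turn -1·90°
n=1: pose=(0,-6,E); sL=120/61, sR=24/17; mL=120/61, mR=576/1037; mL+mR=2616/1037 → advance +1; mR−mL=-24/17 → turn -1·90°
n=2: pose=(1,-6,S); sL=6/5, sR=15/16; mL=6/5, mR=21/80; mL+mR=117/80 → advance +1; mR−mL=-15/16 → turn -1·90°
n=3: pose=(1,-7,W); sL=24/29, sR=40/39; mL=24/29, mR=-224/1131; mL+mR=712/1131 → advance +1; mR−mL=-40/39 → turn -1·90°
n=4: pose=(0,-7,N); sL=60/53, sR=60/37; mL=60/53, mR=-960/1961; mL+mR=1260/1961 → advance +1; mR−mL=-60/37 → turn -1·90°
n=5: pose=(0,-6,E); sL=120/61, sR=24/17; mL=120/61, mR=576/1037; mL+mR=2616/1037 → advance +1; mR−mL=-24/17 → turn -1·90°
n=6: pose=(1,-6,S); sL=6/5, sR=15/16; mL=6/5, mR=21/80; mL+mR=117/80 → advance +1; mR−mL=-15/16 → turn -1·90°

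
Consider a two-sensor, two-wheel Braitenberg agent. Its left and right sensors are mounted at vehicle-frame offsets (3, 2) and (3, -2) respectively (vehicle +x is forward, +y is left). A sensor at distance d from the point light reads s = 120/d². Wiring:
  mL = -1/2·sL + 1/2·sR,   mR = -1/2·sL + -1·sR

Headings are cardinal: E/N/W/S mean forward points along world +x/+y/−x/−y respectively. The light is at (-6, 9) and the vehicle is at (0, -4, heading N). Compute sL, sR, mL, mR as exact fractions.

left sensor world pos  = (-2, -1); dL² = 116
right sensor world pos = (2, -1); dR² = 164
sL = 120/116 = 30/29
sR = 120/164 = 30/41
mL = -1/2·sL + 1/2·sR = -180/1189
mR = -1/2·sL + -1·sR = -1485/1189

30/29 30/41 -180/1189 -1485/1189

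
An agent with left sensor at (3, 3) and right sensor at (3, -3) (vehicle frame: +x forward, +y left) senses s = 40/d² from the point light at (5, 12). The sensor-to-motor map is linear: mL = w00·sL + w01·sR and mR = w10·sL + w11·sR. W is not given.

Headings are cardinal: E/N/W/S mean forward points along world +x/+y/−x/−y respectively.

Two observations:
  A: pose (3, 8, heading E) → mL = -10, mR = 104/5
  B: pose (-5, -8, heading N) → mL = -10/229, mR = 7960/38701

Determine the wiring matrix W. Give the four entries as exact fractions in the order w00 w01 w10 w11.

obs A: pose=(3,8,E) → sL=20, sR=4/5, mL=-10, mR=104/5
obs B: pose=(-5,-8,N) → sL=20/229, sR=20/169, mL=-10/229, mR=7960/38701
sensor matrix S = [[20, 4/5], [20/229, 20/169]]; det S = 88896/38701
solve [mL_A; mL_B] = S·[w00; w01] and [mR_A; mR_B] = S·[w10; w11]:
  w00 = -1/2, w01 = 0, w10 = 1, w11 = 1

-1/2 0 1 1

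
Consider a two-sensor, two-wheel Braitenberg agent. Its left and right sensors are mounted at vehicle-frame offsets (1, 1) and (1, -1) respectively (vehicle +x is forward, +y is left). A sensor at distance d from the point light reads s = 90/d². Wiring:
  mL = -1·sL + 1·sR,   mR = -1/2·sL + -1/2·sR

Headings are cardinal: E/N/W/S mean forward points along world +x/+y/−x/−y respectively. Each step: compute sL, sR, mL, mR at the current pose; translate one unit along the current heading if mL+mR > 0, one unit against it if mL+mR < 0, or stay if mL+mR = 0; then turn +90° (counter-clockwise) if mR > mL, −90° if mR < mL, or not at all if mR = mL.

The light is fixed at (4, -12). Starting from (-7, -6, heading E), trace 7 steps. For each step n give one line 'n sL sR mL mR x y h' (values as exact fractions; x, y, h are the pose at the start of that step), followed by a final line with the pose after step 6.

0 90/149 18/25 432/3725 -2466/3725 -7 -6 E
1 45/73 45/97 -1080/7081 -3825/7081 -8 -6 S
2 18/41 90/233 -504/9553 -3942/9553 -8 -5 W
3 45/104 45/82 495/4264 -4185/8528 -7 -5 N
4 90/149 18/25 432/3725 -2466/3725 -7 -6 E
5 45/73 45/97 -1080/7081 -3825/7081 -8 -6 S
6 18/41 90/233 -504/9553 -3942/9553 -8 -5 W
final -7 -5 N

n=0: pose=(-7,-6,E); sL=90/149, sR=18/25; mL=432/3725, mR=-2466/3725; mL+mR=-2034/3725 → advance -1; mR−mL=-2898/3725 → turn -1·90°
n=1: pose=(-8,-6,S); sL=45/73, sR=45/97; mL=-1080/7081, mR=-3825/7081; mL+mR=-4905/7081 → advance -1; mR−mL=-2745/7081 → turn -1·90°
n=2: pose=(-8,-5,W); sL=18/41, sR=90/233; mL=-504/9553, mR=-3942/9553; mL+mR=-4446/9553 → advance -1; mR−mL=-3438/9553 → turn -1·90°
n=3: pose=(-7,-5,N); sL=45/104, sR=45/82; mL=495/4264, mR=-4185/8528; mL+mR=-3195/8528 → advance -1; mR−mL=-5175/8528 → turn -1·90°
n=4: pose=(-7,-6,E); sL=90/149, sR=18/25; mL=432/3725, mR=-2466/3725; mL+mR=-2034/3725 → advance -1; mR−mL=-2898/3725 → turn -1·90°
n=5: pose=(-8,-6,S); sL=45/73, sR=45/97; mL=-1080/7081, mR=-3825/7081; mL+mR=-4905/7081 → advance -1; mR−mL=-2745/7081 → turn -1·90°
n=6: pose=(-8,-5,W); sL=18/41, sR=90/233; mL=-504/9553, mR=-3942/9553; mL+mR=-4446/9553 → advance -1; mR−mL=-3438/9553 → turn -1·90°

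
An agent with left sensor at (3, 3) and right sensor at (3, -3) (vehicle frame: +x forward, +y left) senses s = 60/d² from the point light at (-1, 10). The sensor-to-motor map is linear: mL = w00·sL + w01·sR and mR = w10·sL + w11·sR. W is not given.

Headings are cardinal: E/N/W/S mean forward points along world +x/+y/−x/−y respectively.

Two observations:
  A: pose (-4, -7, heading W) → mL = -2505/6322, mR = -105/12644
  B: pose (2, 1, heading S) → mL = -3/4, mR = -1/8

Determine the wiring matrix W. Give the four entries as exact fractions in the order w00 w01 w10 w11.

obs A: pose=(-4,-7,W) → sL=15/109, sR=15/58, mL=-2505/6322, mR=-105/12644
obs B: pose=(2,1,S) → sL=1/3, sR=5/12, mL=-3/4, mR=-1/8
sensor matrix S = [[15/109, 15/58], [1/3, 5/12]]; det S = -365/12644
solve [mL_A; mL_B] = S·[w00; w01] and [mR_A; mR_B] = S·[w10; w11]:
  w00 = -1, w01 = -1, w10 = -1, w11 = 1/2

-1 -1 -1 1/2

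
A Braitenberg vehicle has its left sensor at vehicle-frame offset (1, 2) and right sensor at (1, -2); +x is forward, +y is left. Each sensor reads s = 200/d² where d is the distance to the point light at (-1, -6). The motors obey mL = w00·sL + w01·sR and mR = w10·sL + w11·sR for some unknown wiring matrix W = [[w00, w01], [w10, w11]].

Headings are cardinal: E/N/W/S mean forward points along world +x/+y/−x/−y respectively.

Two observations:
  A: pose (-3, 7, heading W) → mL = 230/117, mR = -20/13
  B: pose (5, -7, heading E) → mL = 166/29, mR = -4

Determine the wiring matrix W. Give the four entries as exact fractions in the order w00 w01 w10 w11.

1 1/2 -1 0

obs A: pose=(-3,7,W) → sL=20/13, sR=100/117, mL=230/117, mR=-20/13
obs B: pose=(5,-7,E) → sL=4, sR=100/29, mL=166/29, mR=-4
sensor matrix S = [[20/13, 100/117], [4, 100/29]]; det S = 6400/3393
solve [mL_A; mL_B] = S·[w00; w01] and [mR_A; mR_B] = S·[w10; w11]:
  w00 = 1, w01 = 1/2, w10 = -1, w11 = 0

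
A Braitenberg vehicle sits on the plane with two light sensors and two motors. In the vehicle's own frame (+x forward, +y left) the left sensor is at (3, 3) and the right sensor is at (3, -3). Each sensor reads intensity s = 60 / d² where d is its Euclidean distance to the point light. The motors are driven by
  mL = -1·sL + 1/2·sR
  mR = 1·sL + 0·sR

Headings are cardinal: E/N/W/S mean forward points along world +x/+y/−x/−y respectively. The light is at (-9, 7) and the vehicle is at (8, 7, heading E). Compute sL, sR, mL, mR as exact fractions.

left sensor world pos  = (11, 10); dL² = 409
right sensor world pos = (11, 4); dR² = 409
sL = 60/409 = 60/409
sR = 60/409 = 60/409
mL = -1·sL + 1/2·sR = -30/409
mR = 1·sL + 0·sR = 60/409

60/409 60/409 -30/409 60/409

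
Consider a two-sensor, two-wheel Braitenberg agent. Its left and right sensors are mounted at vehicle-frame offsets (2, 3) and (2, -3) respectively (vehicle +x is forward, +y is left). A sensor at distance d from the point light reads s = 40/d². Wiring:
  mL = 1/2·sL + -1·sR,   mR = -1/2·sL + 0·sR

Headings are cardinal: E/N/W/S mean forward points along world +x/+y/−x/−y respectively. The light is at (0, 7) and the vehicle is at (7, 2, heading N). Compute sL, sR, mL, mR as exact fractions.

8/5 40/109 236/545 -4/5

left sensor world pos  = (4, 4); dL² = 25
right sensor world pos = (10, 4); dR² = 109
sL = 40/25 = 8/5
sR = 40/109 = 40/109
mL = 1/2·sL + -1·sR = 236/545
mR = -1/2·sL + 0·sR = -4/5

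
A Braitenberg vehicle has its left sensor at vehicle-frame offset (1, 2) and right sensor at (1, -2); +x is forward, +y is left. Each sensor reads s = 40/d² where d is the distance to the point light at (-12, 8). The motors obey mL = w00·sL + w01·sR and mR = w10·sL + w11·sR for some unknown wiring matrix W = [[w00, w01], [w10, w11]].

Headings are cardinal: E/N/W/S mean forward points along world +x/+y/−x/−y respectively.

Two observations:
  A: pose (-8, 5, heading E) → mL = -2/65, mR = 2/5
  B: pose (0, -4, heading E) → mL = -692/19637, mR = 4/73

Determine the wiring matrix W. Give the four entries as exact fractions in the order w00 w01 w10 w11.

obs A: pose=(-8,5,E) → sL=20/13, sR=4/5, mL=-2/65, mR=2/5
obs B: pose=(0,-4,E) → sL=40/269, sR=8/73, mL=-692/19637, mR=4/73
sensor matrix S = [[20/13, 4/5], [40/269, 8/73]]; det S = 12672/255281
solve [mL_A; mL_B] = S·[w00; w01] and [mR_A; mR_B] = S·[w10; w11]:
  w00 = 1/2, w01 = -1, w10 = 0, w11 = 1/2

1/2 -1 0 1/2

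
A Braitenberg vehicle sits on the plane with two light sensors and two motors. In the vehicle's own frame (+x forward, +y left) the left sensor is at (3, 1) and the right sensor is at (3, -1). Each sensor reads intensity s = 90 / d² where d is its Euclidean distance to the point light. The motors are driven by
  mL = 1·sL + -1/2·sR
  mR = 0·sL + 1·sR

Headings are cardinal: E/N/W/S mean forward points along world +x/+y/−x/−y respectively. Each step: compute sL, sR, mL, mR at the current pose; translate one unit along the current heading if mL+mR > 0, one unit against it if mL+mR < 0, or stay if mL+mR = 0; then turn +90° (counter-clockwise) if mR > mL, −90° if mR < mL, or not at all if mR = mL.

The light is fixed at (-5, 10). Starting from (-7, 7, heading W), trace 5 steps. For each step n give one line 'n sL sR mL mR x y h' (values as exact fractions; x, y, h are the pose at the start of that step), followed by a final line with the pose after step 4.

0 90/41 90/29 765/1189 90/29 -7 7 W
1 9/4 45/26 18/13 45/26 -8 7 S
2 10 18/5 41/5 18/5 -8 6 E
3 9/5 45/29 297/290 45/29 -7 6 S
4 90/17 90/37 2565/629 90/37 -7 5 E
final -6 5 S

n=0: pose=(-7,7,W); sL=90/41, sR=90/29; mL=765/1189, mR=90/29; mL+mR=4455/1189 → advance +1; mR−mL=2925/1189 → turn +1·90°
n=1: pose=(-8,7,S); sL=9/4, sR=45/26; mL=18/13, mR=45/26; mL+mR=81/26 → advance +1; mR−mL=9/26 → turn +1·90°
n=2: pose=(-8,6,E); sL=10, sR=18/5; mL=41/5, mR=18/5; mL+mR=59/5 → advance +1; mR−mL=-23/5 → turn -1·90°
n=3: pose=(-7,6,S); sL=9/5, sR=45/29; mL=297/290, mR=45/29; mL+mR=747/290 → advance +1; mR−mL=153/290 → turn +1·90°
n=4: pose=(-7,5,E); sL=90/17, sR=90/37; mL=2565/629, mR=90/37; mL+mR=4095/629 → advance +1; mR−mL=-1035/629 → turn -1·90°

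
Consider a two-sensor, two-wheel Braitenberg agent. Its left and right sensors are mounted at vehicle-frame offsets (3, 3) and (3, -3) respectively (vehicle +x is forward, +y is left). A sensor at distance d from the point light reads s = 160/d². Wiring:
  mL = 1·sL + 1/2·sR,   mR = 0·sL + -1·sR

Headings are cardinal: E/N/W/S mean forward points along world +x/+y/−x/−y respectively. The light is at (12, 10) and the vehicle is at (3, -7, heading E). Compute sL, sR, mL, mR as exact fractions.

20/29 40/109 2760/3161 -40/109

left sensor world pos  = (6, -4); dL² = 232
right sensor world pos = (6, -10); dR² = 436
sL = 160/232 = 20/29
sR = 160/436 = 40/109
mL = 1·sL + 1/2·sR = 2760/3161
mR = 0·sL + -1·sR = -40/109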